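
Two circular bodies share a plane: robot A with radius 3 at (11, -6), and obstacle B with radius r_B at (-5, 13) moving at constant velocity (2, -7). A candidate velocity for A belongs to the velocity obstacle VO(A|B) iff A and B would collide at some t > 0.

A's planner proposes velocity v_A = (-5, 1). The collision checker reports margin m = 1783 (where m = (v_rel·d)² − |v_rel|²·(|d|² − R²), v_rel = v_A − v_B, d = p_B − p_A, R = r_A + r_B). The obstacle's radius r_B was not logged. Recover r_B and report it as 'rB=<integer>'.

m = 1783
d = (-16, 19);  v_rel = (-7, 8),  |v_rel|² = 113
v_rel×d = (-7)·(19) − (8)·(-16) = -5
since m = R²·113 − (-5)²:  R² = (25 + 1783) / 113 = 16
R = √16 = 4  ⇒  r_B = 4 − 3 = 1

rB=1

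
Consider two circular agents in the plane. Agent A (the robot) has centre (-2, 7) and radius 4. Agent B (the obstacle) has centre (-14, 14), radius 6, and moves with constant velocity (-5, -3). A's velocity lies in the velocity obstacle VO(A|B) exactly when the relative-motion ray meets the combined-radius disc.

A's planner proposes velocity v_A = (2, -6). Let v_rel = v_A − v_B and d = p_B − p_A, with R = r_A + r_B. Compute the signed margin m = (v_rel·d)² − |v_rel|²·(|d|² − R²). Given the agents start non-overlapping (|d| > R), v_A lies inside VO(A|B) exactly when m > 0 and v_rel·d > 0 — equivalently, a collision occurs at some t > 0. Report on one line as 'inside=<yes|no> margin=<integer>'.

d = (-12, 7),  |d|² = 193;  R = 4+6 = 10,  c = 193−10² = 93
v_rel = (7, -3),  |v_rel|² = 58;  v_rel·d = (7)·(-12) + (-3)·(7) = -105
58·t² + 210·t + 93 = 0  ⇒  m = (-105)² − 58·93 = 5631
m = 5631 > 0,  v_rel·d = -105 < 0  ⇒  outside

inside=no margin=5631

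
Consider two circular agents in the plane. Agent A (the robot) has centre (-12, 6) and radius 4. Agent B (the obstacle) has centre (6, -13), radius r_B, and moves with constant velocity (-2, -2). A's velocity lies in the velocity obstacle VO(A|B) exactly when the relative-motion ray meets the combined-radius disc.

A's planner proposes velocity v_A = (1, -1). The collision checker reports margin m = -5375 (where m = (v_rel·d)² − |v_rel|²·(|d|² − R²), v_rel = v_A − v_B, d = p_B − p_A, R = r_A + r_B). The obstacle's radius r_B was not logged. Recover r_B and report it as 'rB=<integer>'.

m = -5375
d = (18, -19);  v_rel = (3, 1),  |v_rel|² = 10
v_rel×d = (3)·(-19) − (1)·(18) = -75
since m = R²·10 − (-75)²:  R² = (5625 + -5375) / 10 = 25
R = √25 = 5  ⇒  r_B = 5 − 4 = 1

rB=1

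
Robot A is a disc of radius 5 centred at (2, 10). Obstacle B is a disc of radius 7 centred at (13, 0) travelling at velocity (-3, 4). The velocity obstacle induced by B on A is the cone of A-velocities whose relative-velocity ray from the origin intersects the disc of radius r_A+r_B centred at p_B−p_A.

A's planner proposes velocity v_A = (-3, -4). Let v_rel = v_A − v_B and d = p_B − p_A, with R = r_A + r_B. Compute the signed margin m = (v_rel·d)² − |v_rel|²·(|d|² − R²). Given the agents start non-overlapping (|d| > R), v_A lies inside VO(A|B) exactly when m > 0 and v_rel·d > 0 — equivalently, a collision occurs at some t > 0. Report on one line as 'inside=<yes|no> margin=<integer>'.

d = (11, -10),  |d|² = 221;  R = 5+7 = 12,  c = 221−12² = 77
v_rel = (0, -8),  |v_rel|² = 64;  v_rel·d = (0)·(11) + (-8)·(-10) = 80
64·t² − 160·t + 77 = 0  ⇒  m = 80² − 64·77 = 1472
m = 1472 > 0,  v_rel·d = 80 > 0  ⇒  inside

inside=yes margin=1472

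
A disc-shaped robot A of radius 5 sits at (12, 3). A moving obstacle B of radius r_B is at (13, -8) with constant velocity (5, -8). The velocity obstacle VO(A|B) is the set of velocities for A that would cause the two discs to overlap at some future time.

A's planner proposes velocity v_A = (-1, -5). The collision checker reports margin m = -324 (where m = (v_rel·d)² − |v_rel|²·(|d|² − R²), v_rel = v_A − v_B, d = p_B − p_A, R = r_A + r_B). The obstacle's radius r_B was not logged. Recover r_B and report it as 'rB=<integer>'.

m = -324
d = (1, -11);  v_rel = (-6, 3),  |v_rel|² = 45
v_rel×d = (-6)·(-11) − (3)·(1) = 63
since m = R²·45 − 63²:  R² = (3969 + -324) / 45 = 81
R = √81 = 9  ⇒  r_B = 9 − 5 = 4

rB=4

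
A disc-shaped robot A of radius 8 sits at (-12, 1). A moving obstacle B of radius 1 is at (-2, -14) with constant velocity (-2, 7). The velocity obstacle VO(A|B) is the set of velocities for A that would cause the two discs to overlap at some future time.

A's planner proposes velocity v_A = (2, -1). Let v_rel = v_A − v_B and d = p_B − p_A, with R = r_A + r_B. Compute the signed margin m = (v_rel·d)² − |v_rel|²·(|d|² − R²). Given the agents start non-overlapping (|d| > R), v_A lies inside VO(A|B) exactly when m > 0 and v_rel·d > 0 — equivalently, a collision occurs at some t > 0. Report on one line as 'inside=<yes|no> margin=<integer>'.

d = (10, -15),  |d|² = 325;  R = 8+1 = 9,  c = 325−9² = 244
v_rel = (4, -8),  |v_rel|² = 80;  v_rel·d = (4)·(10) + (-8)·(-15) = 160
80·t² − 320·t + 244 = 0  ⇒  m = 160² − 80·244 = 6080
m = 6080 > 0,  v_rel·d = 160 > 0  ⇒  inside

inside=yes margin=6080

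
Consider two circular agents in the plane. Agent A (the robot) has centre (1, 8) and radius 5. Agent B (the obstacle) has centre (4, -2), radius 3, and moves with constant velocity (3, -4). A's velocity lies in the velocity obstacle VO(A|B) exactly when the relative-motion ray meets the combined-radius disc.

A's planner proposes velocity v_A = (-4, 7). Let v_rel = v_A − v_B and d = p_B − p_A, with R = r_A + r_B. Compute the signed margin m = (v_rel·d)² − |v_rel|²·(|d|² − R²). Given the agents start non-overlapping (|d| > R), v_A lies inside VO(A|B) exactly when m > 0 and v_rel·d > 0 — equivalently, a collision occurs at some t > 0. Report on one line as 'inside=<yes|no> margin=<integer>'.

d = (3, -10),  |d|² = 109;  R = 5+3 = 8,  c = 109−8² = 45
v_rel = (-7, 11),  |v_rel|² = 170;  v_rel·d = (-7)·(3) + (11)·(-10) = -131
170·t² + 262·t + 45 = 0  ⇒  m = (-131)² − 170·45 = 9511
m = 9511 > 0,  v_rel·d = -131 < 0  ⇒  outside

inside=no margin=9511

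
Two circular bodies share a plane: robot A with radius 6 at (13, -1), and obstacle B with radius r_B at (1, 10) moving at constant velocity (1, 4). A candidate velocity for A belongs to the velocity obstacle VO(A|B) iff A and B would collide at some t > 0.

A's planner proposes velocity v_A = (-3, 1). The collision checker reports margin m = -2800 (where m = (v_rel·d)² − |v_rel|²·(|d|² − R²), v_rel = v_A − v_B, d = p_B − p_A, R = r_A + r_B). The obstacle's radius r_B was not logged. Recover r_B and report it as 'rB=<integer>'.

m = -2800
d = (-12, 11);  v_rel = (-4, -3),  |v_rel|² = 25
v_rel×d = (-4)·(11) − (-3)·(-12) = -80
since m = R²·25 − (-80)²:  R² = (6400 + -2800) / 25 = 144
R = √144 = 12  ⇒  r_B = 12 − 6 = 6

rB=6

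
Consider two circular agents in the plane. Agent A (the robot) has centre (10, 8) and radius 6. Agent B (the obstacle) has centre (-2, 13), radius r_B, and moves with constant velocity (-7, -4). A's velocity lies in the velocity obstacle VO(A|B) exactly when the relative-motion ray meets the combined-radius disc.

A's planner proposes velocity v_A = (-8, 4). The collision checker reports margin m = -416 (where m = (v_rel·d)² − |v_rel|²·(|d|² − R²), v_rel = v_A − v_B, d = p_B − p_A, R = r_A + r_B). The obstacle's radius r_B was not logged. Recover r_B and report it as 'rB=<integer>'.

m = -416
d = (-12, 5);  v_rel = (-1, 8),  |v_rel|² = 65
v_rel×d = (-1)·(5) − (8)·(-12) = 91
since m = R²·65 − 91²:  R² = (8281 + -416) / 65 = 121
R = √121 = 11  ⇒  r_B = 11 − 6 = 5

rB=5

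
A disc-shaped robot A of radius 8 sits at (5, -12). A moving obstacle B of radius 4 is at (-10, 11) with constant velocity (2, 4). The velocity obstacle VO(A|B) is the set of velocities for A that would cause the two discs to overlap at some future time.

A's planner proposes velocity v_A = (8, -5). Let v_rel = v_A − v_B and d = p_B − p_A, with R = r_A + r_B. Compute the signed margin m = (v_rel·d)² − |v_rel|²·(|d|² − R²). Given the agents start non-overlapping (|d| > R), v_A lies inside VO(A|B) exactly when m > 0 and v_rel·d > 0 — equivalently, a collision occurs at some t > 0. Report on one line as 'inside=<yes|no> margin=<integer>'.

d = (-15, 23),  |d|² = 754;  R = 8+4 = 12,  c = 754−12² = 610
v_rel = (6, -9),  |v_rel|² = 117;  v_rel·d = (6)·(-15) + (-9)·(23) = -297
117·t² + 594·t + 610 = 0  ⇒  m = (-297)² − 117·610 = 16839
m = 16839 > 0,  v_rel·d = -297 < 0  ⇒  outside

inside=no margin=16839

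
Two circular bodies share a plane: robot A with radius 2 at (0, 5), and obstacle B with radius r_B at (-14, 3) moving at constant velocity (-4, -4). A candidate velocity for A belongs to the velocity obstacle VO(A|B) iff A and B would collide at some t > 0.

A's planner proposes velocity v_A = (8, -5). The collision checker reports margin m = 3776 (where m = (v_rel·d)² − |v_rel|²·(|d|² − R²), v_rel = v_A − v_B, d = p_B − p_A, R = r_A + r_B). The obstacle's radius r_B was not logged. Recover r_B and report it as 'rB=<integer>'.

m = 3776
d = (-14, -2);  v_rel = (12, -1),  |v_rel|² = 145
v_rel×d = (12)·(-2) − (-1)·(-14) = -38
since m = R²·145 − (-38)²:  R² = (1444 + 3776) / 145 = 36
R = √36 = 6  ⇒  r_B = 6 − 2 = 4

rB=4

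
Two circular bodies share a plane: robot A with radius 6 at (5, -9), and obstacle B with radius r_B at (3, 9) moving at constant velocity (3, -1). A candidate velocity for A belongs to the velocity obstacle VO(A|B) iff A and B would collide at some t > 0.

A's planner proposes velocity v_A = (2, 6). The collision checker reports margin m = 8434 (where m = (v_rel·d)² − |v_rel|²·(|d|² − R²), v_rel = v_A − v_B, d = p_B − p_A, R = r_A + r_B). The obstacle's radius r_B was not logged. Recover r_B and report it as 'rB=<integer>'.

m = 8434
d = (-2, 18);  v_rel = (-1, 7),  |v_rel|² = 50
v_rel×d = (-1)·(18) − (7)·(-2) = -4
since m = R²·50 − (-4)²:  R² = (16 + 8434) / 50 = 169
R = √169 = 13  ⇒  r_B = 13 − 6 = 7

rB=7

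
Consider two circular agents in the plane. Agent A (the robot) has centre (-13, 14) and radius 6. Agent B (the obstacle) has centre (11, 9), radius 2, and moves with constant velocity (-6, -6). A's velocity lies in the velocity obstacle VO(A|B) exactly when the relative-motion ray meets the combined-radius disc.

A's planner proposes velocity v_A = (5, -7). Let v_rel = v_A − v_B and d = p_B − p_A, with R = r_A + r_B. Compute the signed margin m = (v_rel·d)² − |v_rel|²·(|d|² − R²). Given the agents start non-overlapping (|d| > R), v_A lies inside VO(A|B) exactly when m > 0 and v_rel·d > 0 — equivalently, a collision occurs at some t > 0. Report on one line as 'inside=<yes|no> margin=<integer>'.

d = (24, -5),  |d|² = 601;  R = 6+2 = 8,  c = 601−8² = 537
v_rel = (11, -1),  |v_rel|² = 122;  v_rel·d = (11)·(24) + (-1)·(-5) = 269
122·t² − 538·t + 537 = 0  ⇒  m = 269² − 122·537 = 6847
m = 6847 > 0,  v_rel·d = 269 > 0  ⇒  inside

inside=yes margin=6847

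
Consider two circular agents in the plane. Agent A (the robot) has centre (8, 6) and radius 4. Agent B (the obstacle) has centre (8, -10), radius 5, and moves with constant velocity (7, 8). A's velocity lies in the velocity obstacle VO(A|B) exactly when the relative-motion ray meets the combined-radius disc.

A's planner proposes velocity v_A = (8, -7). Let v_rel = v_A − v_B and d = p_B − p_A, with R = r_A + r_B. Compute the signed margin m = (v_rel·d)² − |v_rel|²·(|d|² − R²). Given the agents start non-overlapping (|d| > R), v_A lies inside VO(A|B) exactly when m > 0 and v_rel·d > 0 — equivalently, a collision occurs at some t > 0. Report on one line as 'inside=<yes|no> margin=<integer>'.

d = (0, -16),  |d|² = 256;  R = 4+5 = 9,  c = 256−9² = 175
v_rel = (1, -15),  |v_rel|² = 226;  v_rel·d = (1)·(0) + (-15)·(-16) = 240
226·t² − 480·t + 175 = 0  ⇒  m = 240² − 226·175 = 18050
m = 18050 > 0,  v_rel·d = 240 > 0  ⇒  inside

inside=yes margin=18050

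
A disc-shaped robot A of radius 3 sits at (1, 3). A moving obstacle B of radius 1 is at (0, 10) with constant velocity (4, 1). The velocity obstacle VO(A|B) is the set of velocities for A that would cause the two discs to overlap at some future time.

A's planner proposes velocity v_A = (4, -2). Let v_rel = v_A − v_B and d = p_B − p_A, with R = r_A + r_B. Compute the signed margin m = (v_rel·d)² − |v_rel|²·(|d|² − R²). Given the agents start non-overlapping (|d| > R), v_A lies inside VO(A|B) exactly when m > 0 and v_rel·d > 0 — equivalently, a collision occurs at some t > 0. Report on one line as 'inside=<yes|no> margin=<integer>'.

d = (-1, 7),  |d|² = 50;  R = 3+1 = 4,  c = 50−4² = 34
v_rel = (0, -3),  |v_rel|² = 9;  v_rel·d = (0)·(-1) + (-3)·(7) = -21
9·t² + 42·t + 34 = 0  ⇒  m = (-21)² − 9·34 = 135
m = 135 > 0,  v_rel·d = -21 < 0  ⇒  outside

inside=no margin=135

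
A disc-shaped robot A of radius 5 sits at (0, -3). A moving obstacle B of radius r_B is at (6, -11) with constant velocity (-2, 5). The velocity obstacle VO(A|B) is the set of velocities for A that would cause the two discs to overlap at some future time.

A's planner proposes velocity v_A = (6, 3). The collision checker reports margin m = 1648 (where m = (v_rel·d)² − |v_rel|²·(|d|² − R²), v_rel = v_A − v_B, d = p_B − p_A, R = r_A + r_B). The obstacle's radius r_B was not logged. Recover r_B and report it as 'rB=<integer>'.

m = 1648
d = (6, -8);  v_rel = (8, -2),  |v_rel|² = 68
v_rel×d = (8)·(-8) − (-2)·(6) = -52
since m = R²·68 − (-52)²:  R² = (2704 + 1648) / 68 = 64
R = √64 = 8  ⇒  r_B = 8 − 5 = 3

rB=3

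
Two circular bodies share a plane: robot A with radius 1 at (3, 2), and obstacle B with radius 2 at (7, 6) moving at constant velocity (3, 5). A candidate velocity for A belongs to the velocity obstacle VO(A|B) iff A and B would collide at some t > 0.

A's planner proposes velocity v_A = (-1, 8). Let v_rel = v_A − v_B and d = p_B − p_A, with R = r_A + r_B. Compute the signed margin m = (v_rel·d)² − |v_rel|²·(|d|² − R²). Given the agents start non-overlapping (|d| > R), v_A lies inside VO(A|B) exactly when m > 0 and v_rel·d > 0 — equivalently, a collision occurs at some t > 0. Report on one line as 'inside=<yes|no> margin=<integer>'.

d = (4, 4),  |d|² = 32;  R = 1+2 = 3,  c = 32−3² = 23
v_rel = (-4, 3),  |v_rel|² = 25;  v_rel·d = (-4)·(4) + (3)·(4) = -4
25·t² + 8·t + 23 = 0  ⇒  m = (-4)² − 25·23 = -559
m = -559 < 0,  v_rel·d = -4 < 0  ⇒  outside

inside=no margin=-559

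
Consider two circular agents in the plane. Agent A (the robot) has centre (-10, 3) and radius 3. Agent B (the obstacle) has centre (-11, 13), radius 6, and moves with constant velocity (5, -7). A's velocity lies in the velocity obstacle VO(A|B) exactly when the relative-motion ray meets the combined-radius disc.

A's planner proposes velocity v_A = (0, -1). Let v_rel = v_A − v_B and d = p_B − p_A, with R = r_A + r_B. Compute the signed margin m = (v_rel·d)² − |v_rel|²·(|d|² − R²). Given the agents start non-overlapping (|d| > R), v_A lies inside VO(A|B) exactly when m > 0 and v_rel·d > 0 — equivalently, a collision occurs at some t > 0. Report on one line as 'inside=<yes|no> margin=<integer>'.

d = (-1, 10),  |d|² = 101;  R = 3+6 = 9,  c = 101−9² = 20
v_rel = (-5, 6),  |v_rel|² = 61;  v_rel·d = (-5)·(-1) + (6)·(10) = 65
61·t² − 130·t + 20 = 0  ⇒  m = 65² − 61·20 = 3005
m = 3005 > 0,  v_rel·d = 65 > 0  ⇒  inside

inside=yes margin=3005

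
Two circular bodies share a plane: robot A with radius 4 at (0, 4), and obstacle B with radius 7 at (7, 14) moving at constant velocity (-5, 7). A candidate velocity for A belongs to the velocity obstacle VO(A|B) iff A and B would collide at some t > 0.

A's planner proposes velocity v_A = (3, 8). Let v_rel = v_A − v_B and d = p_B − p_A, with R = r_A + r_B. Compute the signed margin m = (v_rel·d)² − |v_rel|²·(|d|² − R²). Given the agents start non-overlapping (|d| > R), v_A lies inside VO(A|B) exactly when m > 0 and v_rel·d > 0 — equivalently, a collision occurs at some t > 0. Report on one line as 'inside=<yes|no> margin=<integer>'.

d = (7, 10),  |d|² = 149;  R = 4+7 = 11,  c = 149−11² = 28
v_rel = (8, 1),  |v_rel|² = 65;  v_rel·d = (8)·(7) + (1)·(10) = 66
65·t² − 132·t + 28 = 0  ⇒  m = 66² − 65·28 = 2536
m = 2536 > 0,  v_rel·d = 66 > 0  ⇒  inside

inside=yes margin=2536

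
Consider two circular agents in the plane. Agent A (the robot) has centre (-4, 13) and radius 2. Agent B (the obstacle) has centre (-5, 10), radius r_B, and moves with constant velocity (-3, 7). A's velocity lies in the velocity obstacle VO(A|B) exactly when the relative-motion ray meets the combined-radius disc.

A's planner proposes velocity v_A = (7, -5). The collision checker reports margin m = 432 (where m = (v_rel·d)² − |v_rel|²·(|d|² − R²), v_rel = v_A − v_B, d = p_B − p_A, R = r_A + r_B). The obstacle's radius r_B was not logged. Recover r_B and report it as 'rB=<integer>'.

m = 432
d = (-1, -3);  v_rel = (10, -12),  |v_rel|² = 244
v_rel×d = (10)·(-3) − (-12)·(-1) = -42
since m = R²·244 − (-42)²:  R² = (1764 + 432) / 244 = 9
R = √9 = 3  ⇒  r_B = 3 − 2 = 1

rB=1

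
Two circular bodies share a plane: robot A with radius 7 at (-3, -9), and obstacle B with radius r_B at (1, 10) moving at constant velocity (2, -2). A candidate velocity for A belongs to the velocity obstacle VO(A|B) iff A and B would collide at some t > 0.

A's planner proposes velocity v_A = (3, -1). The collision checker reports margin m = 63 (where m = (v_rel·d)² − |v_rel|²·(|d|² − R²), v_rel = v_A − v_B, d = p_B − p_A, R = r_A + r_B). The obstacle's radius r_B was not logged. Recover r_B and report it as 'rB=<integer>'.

m = 63
d = (4, 19);  v_rel = (1, 1),  |v_rel|² = 2
v_rel×d = (1)·(19) − (1)·(4) = 15
since m = R²·2 − 15²:  R² = (225 + 63) / 2 = 144
R = √144 = 12  ⇒  r_B = 12 − 7 = 5

rB=5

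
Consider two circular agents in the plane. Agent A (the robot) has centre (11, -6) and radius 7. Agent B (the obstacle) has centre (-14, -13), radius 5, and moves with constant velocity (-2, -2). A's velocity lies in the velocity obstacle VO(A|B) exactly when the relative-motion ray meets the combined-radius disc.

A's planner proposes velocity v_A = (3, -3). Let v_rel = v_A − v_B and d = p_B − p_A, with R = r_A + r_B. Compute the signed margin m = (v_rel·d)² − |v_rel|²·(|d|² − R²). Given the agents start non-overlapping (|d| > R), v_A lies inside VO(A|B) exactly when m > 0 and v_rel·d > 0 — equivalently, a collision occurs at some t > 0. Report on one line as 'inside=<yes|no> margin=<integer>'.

d = (-25, -7),  |d|² = 674;  R = 7+5 = 12,  c = 674−12² = 530
v_rel = (5, -1),  |v_rel|² = 26;  v_rel·d = (5)·(-25) + (-1)·(-7) = -118
26·t² + 236·t + 530 = 0  ⇒  m = (-118)² − 26·530 = 144
m = 144 > 0,  v_rel·d = -118 < 0  ⇒  outside

inside=no margin=144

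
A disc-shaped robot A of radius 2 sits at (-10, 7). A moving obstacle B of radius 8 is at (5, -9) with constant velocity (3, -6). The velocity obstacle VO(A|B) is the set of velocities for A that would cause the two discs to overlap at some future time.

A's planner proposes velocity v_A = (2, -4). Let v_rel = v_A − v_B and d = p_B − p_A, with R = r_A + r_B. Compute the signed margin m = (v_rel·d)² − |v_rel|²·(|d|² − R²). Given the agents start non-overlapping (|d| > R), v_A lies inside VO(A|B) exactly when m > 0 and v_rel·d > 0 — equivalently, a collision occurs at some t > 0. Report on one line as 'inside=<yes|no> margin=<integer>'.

d = (15, -16),  |d|² = 481;  R = 2+8 = 10,  c = 481−10² = 381
v_rel = (-1, 2),  |v_rel|² = 5;  v_rel·d = (-1)·(15) + (2)·(-16) = -47
5·t² + 94·t + 381 = 0  ⇒  m = (-47)² − 5·381 = 304
m = 304 > 0,  v_rel·d = -47 < 0  ⇒  outside

inside=no margin=304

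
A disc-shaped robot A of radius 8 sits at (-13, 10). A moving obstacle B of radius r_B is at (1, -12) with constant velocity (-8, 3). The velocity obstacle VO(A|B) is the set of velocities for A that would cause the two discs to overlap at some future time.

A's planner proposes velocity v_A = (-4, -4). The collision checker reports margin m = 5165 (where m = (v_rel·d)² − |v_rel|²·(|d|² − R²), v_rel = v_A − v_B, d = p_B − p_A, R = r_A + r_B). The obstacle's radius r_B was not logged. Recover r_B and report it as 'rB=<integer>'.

m = 5165
d = (14, -22);  v_rel = (4, -7),  |v_rel|² = 65
v_rel×d = (4)·(-22) − (-7)·(14) = 10
since m = R²·65 − 10²:  R² = (100 + 5165) / 65 = 81
R = √81 = 9  ⇒  r_B = 9 − 8 = 1

rB=1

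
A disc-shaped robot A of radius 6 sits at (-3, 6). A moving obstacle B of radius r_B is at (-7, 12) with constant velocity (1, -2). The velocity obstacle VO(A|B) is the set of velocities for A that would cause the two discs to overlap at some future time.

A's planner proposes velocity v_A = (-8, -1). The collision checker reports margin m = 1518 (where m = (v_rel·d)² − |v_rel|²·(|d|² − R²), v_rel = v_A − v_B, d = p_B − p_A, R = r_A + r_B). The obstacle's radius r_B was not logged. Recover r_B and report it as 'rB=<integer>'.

m = 1518
d = (-4, 6);  v_rel = (-9, 1),  |v_rel|² = 82
v_rel×d = (-9)·(6) − (1)·(-4) = -50
since m = R²·82 − (-50)²:  R² = (2500 + 1518) / 82 = 49
R = √49 = 7  ⇒  r_B = 7 − 6 = 1

rB=1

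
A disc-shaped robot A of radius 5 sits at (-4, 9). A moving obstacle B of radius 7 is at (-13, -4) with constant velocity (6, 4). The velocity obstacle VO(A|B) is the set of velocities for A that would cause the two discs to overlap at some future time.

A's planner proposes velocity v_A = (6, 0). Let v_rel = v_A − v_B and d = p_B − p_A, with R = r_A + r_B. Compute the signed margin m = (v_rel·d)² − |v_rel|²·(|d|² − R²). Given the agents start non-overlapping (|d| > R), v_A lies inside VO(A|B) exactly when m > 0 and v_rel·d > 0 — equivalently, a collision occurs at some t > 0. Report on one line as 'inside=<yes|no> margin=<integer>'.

d = (-9, -13),  |d|² = 250;  R = 5+7 = 12,  c = 250−12² = 106
v_rel = (0, -4),  |v_rel|² = 16;  v_rel·d = (0)·(-9) + (-4)·(-13) = 52
16·t² − 104·t + 106 = 0  ⇒  m = 52² − 16·106 = 1008
m = 1008 > 0,  v_rel·d = 52 > 0  ⇒  inside

inside=yes margin=1008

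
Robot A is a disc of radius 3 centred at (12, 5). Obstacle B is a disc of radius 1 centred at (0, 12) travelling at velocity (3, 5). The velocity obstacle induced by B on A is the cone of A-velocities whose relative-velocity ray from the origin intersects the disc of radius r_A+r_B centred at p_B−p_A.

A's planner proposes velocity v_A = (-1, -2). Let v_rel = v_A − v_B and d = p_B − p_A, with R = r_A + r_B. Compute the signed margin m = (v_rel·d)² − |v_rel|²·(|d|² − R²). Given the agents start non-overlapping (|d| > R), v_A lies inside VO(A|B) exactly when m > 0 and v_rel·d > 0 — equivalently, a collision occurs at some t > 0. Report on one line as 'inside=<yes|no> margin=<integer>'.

d = (-12, 7),  |d|² = 193;  R = 3+1 = 4,  c = 193−4² = 177
v_rel = (-4, -7),  |v_rel|² = 65;  v_rel·d = (-4)·(-12) + (-7)·(7) = -1
65·t² + 2·t + 177 = 0  ⇒  m = (-1)² − 65·177 = -11504
m = -11504 < 0,  v_rel·d = -1 < 0  ⇒  outside

inside=no margin=-11504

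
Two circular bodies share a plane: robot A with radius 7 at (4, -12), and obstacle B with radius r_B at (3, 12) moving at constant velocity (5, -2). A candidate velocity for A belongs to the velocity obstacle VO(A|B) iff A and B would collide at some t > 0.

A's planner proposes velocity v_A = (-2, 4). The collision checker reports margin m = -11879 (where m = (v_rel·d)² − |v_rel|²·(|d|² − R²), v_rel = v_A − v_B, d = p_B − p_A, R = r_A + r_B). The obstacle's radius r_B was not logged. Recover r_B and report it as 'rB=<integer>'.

m = -11879
d = (-1, 24);  v_rel = (-7, 6),  |v_rel|² = 85
v_rel×d = (-7)·(24) − (6)·(-1) = -162
since m = R²·85 − (-162)²:  R² = (26244 + -11879) / 85 = 169
R = √169 = 13  ⇒  r_B = 13 − 7 = 6

rB=6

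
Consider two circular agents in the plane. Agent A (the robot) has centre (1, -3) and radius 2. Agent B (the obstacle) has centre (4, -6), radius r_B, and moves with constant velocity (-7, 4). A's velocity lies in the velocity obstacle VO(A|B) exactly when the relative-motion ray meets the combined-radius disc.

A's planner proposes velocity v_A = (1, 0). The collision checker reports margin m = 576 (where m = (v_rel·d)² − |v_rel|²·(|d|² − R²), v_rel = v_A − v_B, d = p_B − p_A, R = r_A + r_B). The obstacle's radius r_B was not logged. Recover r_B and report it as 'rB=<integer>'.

m = 576
d = (3, -3);  v_rel = (8, -4),  |v_rel|² = 80
v_rel×d = (8)·(-3) − (-4)·(3) = -12
since m = R²·80 − (-12)²:  R² = (144 + 576) / 80 = 9
R = √9 = 3  ⇒  r_B = 3 − 2 = 1

rB=1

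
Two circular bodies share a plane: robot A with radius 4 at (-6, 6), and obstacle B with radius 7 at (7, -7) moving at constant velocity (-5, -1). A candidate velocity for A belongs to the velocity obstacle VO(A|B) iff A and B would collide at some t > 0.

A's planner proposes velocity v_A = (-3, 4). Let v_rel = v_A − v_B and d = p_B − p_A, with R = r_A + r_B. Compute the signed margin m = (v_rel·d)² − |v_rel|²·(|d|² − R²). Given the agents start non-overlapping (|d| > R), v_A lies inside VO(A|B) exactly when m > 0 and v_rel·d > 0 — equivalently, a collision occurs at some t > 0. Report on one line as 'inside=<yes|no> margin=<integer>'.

d = (13, -13),  |d|² = 338;  R = 4+7 = 11,  c = 338−11² = 217
v_rel = (2, 5),  |v_rel|² = 29;  v_rel·d = (2)·(13) + (5)·(-13) = -39
29·t² + 78·t + 217 = 0  ⇒  m = (-39)² − 29·217 = -4772
m = -4772 < 0,  v_rel·d = -39 < 0  ⇒  outside

inside=no margin=-4772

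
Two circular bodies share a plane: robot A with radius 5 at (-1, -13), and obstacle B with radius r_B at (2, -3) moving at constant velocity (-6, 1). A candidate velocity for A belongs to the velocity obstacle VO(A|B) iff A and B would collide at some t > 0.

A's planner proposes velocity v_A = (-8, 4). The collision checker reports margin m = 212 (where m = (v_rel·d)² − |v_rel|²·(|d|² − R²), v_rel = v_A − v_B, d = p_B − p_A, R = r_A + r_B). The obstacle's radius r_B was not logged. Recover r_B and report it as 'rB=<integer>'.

m = 212
d = (3, 10);  v_rel = (-2, 3),  |v_rel|² = 13
v_rel×d = (-2)·(10) − (3)·(3) = -29
since m = R²·13 − (-29)²:  R² = (841 + 212) / 13 = 81
R = √81 = 9  ⇒  r_B = 9 − 5 = 4

rB=4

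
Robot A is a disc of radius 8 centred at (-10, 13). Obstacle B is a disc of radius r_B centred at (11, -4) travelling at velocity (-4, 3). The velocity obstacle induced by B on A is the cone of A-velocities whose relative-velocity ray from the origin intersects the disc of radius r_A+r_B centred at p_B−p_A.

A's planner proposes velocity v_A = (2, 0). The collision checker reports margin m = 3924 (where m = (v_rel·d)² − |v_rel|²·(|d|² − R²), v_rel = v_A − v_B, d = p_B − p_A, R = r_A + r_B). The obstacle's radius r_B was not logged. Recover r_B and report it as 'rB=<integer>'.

m = 3924
d = (21, -17);  v_rel = (6, -3),  |v_rel|² = 45
v_rel×d = (6)·(-17) − (-3)·(21) = -39
since m = R²·45 − (-39)²:  R² = (1521 + 3924) / 45 = 121
R = √121 = 11  ⇒  r_B = 11 − 8 = 3

rB=3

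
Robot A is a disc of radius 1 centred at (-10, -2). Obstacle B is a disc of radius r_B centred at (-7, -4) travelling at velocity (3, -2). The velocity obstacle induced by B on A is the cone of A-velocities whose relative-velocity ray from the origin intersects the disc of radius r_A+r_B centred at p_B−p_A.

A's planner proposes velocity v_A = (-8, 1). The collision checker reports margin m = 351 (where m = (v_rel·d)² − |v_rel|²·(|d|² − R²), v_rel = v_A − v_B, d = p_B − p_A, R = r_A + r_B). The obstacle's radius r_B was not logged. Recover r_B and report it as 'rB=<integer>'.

m = 351
d = (3, -2);  v_rel = (-11, 3),  |v_rel|² = 130
v_rel×d = (-11)·(-2) − (3)·(3) = 13
since m = R²·130 − 13²:  R² = (169 + 351) / 130 = 4
R = √4 = 2  ⇒  r_B = 2 − 1 = 1

rB=1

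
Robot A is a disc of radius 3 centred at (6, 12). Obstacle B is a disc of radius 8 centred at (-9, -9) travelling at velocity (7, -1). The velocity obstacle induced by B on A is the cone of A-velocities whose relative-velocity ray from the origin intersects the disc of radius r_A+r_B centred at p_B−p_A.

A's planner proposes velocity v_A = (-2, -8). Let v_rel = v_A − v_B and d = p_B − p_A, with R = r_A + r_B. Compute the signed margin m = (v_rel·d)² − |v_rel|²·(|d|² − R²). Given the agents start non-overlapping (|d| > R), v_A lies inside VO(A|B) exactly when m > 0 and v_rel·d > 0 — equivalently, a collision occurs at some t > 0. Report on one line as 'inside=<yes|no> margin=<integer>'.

d = (-15, -21),  |d|² = 666;  R = 3+8 = 11,  c = 666−11² = 545
v_rel = (-9, -7),  |v_rel|² = 130;  v_rel·d = (-9)·(-15) + (-7)·(-21) = 282
130·t² − 564·t + 545 = 0  ⇒  m = 282² − 130·545 = 8674
m = 8674 > 0,  v_rel·d = 282 > 0  ⇒  inside

inside=yes margin=8674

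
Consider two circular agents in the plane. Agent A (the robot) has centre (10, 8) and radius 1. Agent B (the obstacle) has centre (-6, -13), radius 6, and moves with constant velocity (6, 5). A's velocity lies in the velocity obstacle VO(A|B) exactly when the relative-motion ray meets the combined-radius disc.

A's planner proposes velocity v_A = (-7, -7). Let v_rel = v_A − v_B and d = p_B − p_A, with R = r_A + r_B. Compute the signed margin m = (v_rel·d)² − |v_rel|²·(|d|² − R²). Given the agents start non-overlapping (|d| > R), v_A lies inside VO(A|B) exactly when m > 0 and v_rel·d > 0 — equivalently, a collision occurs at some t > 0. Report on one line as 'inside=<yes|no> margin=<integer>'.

d = (-16, -21),  |d|² = 697;  R = 1+6 = 7,  c = 697−7² = 648
v_rel = (-13, -12),  |v_rel|² = 313;  v_rel·d = (-13)·(-16) + (-12)·(-21) = 460
313·t² − 920·t + 648 = 0  ⇒  m = 460² − 313·648 = 8776
m = 8776 > 0,  v_rel·d = 460 > 0  ⇒  inside

inside=yes margin=8776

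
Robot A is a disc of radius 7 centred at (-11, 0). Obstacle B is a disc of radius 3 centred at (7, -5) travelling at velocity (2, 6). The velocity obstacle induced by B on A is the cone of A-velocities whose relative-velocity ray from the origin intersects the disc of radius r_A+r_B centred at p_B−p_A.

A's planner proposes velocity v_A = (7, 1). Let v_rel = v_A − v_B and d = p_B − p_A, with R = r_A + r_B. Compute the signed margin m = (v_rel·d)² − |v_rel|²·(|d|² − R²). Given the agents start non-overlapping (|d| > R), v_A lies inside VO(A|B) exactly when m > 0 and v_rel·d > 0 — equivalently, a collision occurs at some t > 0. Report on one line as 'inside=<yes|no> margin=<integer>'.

d = (18, -5),  |d|² = 349;  R = 7+3 = 10,  c = 349−10² = 249
v_rel = (5, -5),  |v_rel|² = 50;  v_rel·d = (5)·(18) + (-5)·(-5) = 115
50·t² − 230·t + 249 = 0  ⇒  m = 115² − 50·249 = 775
m = 775 > 0,  v_rel·d = 115 > 0  ⇒  inside

inside=yes margin=775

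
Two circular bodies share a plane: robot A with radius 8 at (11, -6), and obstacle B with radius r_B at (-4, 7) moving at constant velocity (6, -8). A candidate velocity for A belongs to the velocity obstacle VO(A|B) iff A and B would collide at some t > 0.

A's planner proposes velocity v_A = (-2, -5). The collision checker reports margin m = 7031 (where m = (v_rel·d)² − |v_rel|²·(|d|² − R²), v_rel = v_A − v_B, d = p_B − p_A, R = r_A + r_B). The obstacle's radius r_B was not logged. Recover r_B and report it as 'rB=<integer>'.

m = 7031
d = (-15, 13);  v_rel = (-8, 3),  |v_rel|² = 73
v_rel×d = (-8)·(13) − (3)·(-15) = -59
since m = R²·73 − (-59)²:  R² = (3481 + 7031) / 73 = 144
R = √144 = 12  ⇒  r_B = 12 − 8 = 4

rB=4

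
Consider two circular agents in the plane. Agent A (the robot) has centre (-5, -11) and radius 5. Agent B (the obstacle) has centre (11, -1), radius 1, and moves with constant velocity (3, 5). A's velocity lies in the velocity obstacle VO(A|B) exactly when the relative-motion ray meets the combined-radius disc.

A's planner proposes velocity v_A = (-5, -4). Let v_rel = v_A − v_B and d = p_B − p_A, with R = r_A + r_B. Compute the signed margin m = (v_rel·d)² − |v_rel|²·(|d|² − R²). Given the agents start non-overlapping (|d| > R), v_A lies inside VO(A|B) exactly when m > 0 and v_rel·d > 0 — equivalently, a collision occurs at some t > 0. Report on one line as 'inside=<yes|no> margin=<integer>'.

d = (16, 10),  |d|² = 356;  R = 5+1 = 6,  c = 356−6² = 320
v_rel = (-8, -9),  |v_rel|² = 145;  v_rel·d = (-8)·(16) + (-9)·(10) = -218
145·t² + 436·t + 320 = 0  ⇒  m = (-218)² − 145·320 = 1124
m = 1124 > 0,  v_rel·d = -218 < 0  ⇒  outside

inside=no margin=1124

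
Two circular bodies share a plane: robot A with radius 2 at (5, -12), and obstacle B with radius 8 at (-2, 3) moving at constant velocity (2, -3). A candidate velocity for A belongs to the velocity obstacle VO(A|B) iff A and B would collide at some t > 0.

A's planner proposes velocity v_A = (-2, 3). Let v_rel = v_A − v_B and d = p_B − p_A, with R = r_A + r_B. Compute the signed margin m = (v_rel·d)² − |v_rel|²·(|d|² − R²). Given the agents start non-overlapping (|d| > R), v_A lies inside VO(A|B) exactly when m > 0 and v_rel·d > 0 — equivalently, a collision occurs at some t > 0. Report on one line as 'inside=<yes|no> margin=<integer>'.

d = (-7, 15),  |d|² = 274;  R = 2+8 = 10,  c = 274−10² = 174
v_rel = (-4, 6),  |v_rel|² = 52;  v_rel·d = (-4)·(-7) + (6)·(15) = 118
52·t² − 236·t + 174 = 0  ⇒  m = 118² − 52·174 = 4876
m = 4876 > 0,  v_rel·d = 118 > 0  ⇒  inside

inside=yes margin=4876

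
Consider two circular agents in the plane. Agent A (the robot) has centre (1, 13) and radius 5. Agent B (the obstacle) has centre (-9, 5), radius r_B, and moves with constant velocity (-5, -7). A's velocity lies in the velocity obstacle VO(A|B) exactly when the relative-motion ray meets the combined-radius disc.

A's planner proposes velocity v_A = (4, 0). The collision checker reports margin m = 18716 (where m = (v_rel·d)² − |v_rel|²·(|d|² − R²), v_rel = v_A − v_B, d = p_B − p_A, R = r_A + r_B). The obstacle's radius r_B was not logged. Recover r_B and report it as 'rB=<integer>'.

m = 18716
d = (-10, -8);  v_rel = (9, 7),  |v_rel|² = 130
v_rel×d = (9)·(-8) − (7)·(-10) = -2
since m = R²·130 − (-2)²:  R² = (4 + 18716) / 130 = 144
R = √144 = 12  ⇒  r_B = 12 − 5 = 7

rB=7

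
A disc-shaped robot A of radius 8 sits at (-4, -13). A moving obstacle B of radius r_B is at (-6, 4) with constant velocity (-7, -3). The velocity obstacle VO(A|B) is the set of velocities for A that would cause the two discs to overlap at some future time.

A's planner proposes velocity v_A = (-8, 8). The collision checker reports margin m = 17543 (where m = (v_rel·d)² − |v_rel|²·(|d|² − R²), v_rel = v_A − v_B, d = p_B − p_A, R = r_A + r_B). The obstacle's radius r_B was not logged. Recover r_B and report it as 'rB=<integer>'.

m = 17543
d = (-2, 17);  v_rel = (-1, 11),  |v_rel|² = 122
v_rel×d = (-1)·(17) − (11)·(-2) = 5
since m = R²·122 − 5²:  R² = (25 + 17543) / 122 = 144
R = √144 = 12  ⇒  r_B = 12 − 8 = 4

rB=4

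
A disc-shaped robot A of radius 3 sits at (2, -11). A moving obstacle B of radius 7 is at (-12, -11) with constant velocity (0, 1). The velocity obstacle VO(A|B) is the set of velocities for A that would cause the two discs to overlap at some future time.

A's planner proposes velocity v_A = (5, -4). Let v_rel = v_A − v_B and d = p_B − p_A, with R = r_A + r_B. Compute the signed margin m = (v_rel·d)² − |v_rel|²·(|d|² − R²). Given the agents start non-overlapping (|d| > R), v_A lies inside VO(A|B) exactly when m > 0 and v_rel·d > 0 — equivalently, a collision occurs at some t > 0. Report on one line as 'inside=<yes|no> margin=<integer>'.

d = (-14, 0),  |d|² = 196;  R = 3+7 = 10,  c = 196−10² = 96
v_rel = (5, -5),  |v_rel|² = 50;  v_rel·d = (5)·(-14) + (-5)·(0) = -70
50·t² + 140·t + 96 = 0  ⇒  m = (-70)² − 50·96 = 100
m = 100 > 0,  v_rel·d = -70 < 0  ⇒  outside

inside=no margin=100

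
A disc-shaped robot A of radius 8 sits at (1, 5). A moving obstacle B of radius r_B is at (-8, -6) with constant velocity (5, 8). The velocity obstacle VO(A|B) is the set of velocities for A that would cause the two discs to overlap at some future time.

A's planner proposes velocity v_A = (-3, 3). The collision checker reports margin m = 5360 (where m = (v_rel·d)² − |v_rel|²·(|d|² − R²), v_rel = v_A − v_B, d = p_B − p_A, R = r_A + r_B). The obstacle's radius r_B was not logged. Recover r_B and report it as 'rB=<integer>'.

m = 5360
d = (-9, -11);  v_rel = (-8, -5),  |v_rel|² = 89
v_rel×d = (-8)·(-11) − (-5)·(-9) = 43
since m = R²·89 − 43²:  R² = (1849 + 5360) / 89 = 81
R = √81 = 9  ⇒  r_B = 9 − 8 = 1

rB=1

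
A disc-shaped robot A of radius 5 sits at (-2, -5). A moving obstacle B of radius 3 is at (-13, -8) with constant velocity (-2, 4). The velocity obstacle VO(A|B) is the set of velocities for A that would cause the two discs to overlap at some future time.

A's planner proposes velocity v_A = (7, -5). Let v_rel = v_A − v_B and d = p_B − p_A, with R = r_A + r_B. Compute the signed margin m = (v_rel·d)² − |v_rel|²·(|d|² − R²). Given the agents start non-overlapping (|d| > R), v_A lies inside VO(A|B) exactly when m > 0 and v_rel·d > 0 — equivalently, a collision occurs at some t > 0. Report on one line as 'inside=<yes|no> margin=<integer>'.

d = (-11, -3),  |d|² = 130;  R = 5+3 = 8,  c = 130−8² = 66
v_rel = (9, -9),  |v_rel|² = 162;  v_rel·d = (9)·(-11) + (-9)·(-3) = -72
162·t² + 144·t + 66 = 0  ⇒  m = (-72)² − 162·66 = -5508
m = -5508 < 0,  v_rel·d = -72 < 0  ⇒  outside

inside=no margin=-5508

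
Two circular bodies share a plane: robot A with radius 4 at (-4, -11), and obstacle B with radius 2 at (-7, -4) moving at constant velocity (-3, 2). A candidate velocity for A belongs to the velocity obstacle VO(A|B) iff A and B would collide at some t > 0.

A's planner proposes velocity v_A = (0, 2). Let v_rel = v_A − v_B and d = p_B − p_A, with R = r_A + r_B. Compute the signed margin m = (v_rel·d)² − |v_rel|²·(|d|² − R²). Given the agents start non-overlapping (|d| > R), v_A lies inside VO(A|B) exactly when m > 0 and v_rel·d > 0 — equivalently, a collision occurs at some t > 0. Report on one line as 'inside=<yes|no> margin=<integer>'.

d = (-3, 7),  |d|² = 58;  R = 4+2 = 6,  c = 58−6² = 22
v_rel = (3, 0),  |v_rel|² = 9;  v_rel·d = (3)·(-3) + (0)·(7) = -9
9·t² + 18·t + 22 = 0  ⇒  m = (-9)² − 9·22 = -117
m = -117 < 0,  v_rel·d = -9 < 0  ⇒  outside

inside=no margin=-117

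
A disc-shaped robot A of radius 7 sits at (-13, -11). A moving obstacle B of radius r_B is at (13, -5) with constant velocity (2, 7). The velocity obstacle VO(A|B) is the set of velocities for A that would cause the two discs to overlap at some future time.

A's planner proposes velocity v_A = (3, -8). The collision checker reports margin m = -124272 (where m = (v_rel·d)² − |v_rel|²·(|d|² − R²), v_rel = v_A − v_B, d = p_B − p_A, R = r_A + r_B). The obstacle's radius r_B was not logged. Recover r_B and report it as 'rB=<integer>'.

m = -124272
d = (26, 6);  v_rel = (1, -15),  |v_rel|² = 226
v_rel×d = (1)·(6) − (-15)·(26) = 396
since m = R²·226 − 396²:  R² = (156816 + -124272) / 226 = 144
R = √144 = 12  ⇒  r_B = 12 − 7 = 5

rB=5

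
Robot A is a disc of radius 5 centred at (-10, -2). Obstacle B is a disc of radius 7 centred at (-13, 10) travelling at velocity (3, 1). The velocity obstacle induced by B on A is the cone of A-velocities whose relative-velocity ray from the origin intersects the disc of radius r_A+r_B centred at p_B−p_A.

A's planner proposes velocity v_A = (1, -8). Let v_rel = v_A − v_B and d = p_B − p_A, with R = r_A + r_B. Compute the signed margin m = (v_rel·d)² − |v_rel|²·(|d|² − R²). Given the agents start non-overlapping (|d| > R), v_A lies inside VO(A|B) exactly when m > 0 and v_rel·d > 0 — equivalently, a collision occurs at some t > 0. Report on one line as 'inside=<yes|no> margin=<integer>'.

d = (-3, 12),  |d|² = 153;  R = 5+7 = 12,  c = 153−12² = 9
v_rel = (-2, -9),  |v_rel|² = 85;  v_rel·d = (-2)·(-3) + (-9)·(12) = -102
85·t² + 204·t + 9 = 0  ⇒  m = (-102)² − 85·9 = 9639
m = 9639 > 0,  v_rel·d = -102 < 0  ⇒  outside

inside=no margin=9639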